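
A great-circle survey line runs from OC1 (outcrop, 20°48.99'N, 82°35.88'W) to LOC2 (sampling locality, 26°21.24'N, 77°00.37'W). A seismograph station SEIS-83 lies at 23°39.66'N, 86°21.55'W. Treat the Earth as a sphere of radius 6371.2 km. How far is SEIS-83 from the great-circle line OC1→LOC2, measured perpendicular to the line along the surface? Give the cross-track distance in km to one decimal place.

OC1: φ = +20.81650°, λ = -82.59800°
LOC2: φ = +26.35400°, λ = -77.00617°
SEIS-83: φ = +23.66100°, λ = -86.35917°
δ₁₃ = central angle OC1→SEIS-83 = 0.078456 rad  (haversine)
θ₁₃ = bearing OC1→SEIS-83 = 309.950°,  θ₁₂ = bearing OC1→LOC2 = 41.696°
dₓₜ = R·arcsin(sin δ₁₃ · sin(θ₁₃ − θ₁₂)) = 6371.2·arcsin(0.07838·sin(268.254°)) = -499.628 km
|dₓₜ| = 499.628 km

499.6 km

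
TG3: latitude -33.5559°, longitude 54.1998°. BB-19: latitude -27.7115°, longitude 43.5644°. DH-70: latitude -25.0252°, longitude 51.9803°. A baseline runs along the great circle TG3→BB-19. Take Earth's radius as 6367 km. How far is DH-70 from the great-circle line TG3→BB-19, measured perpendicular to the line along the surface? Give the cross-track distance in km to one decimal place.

708.4 km

δ₁₃ = central angle TG3→DH-70 = 0.152660 rad  (haversine)
θ₁₃ = bearing TG3→DH-70 = 346.658°,  θ₁₂ = bearing TG3→BB-19 = 299.760°
dₓₜ = R·arcsin(sin δ₁₃ · sin(θ₁₃ − θ₁₂)) = 6367·arcsin(0.15207·sin(46.898°)) = 708.397 km
|dₓₜ| = 708.397 km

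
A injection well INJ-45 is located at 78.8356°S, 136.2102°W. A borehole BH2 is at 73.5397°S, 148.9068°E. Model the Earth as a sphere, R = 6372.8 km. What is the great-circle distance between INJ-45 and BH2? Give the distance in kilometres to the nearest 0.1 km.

Δφ = 5.2959°,  Δλ = -74.8830°
a = sin²(Δφ/2) + cos φ₁ cos φ₂ sin²(Δλ/2) = 0.022412
c = 2·arcsin(√a) = 0.300544 rad = 17.2199°
d = R·c = 6372.8 × 0.300544 = 1915.3 km

1915.3 km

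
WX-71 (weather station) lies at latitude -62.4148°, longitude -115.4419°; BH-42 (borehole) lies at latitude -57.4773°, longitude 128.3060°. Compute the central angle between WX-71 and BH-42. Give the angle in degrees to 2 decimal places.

50.42°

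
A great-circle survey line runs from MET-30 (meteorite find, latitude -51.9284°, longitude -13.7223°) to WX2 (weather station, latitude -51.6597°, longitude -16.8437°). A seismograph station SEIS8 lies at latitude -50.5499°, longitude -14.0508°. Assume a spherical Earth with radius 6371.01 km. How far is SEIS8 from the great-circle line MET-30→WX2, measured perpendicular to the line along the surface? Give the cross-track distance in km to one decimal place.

δ₁₃ = central angle MET-30→SEIS8 = 0.024326 rad  (haversine)
θ₁₃ = bearing MET-30→SEIS8 = 351.386°,  θ₁₂ = bearing MET-30→WX2 = 276.695°
dₓₜ = R·arcsin(sin δ₁₃ · sin(θ₁₃ − θ₁₂)) = 6371.01·arcsin(0.02432·sin(74.691°)) = 149.478 km
|dₓₜ| = 149.478 km

149.5 km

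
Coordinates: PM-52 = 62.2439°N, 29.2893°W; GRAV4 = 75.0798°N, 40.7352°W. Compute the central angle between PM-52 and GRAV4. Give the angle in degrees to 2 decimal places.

13.44°

Δφ = 12.8359°,  Δλ = -11.4459°
a = sin²(Δφ/2) + cos φ₁ cos φ₂ sin²(Δλ/2) = 0.013687
c = 2·arcsin(√a) = 0.234521 rad = 13.4371°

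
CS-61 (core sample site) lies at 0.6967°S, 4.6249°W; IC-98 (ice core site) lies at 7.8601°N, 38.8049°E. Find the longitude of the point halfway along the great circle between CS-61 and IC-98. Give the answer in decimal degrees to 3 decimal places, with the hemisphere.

16.983°E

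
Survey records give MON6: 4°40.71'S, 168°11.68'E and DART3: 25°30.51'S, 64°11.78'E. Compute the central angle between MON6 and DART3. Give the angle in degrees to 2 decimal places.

100.51°

MON6: φ = -4.67850°, λ = +168.19467°
DART3: φ = -25.50850°, λ = +64.19633°
Δφ = -20.8300°,  Δλ = -103.9983°
a = sin²(Δφ/2) + cos φ₁ cos φ₂ sin²(Δλ/2) = 0.591231
c = 2·arcsin(√a) = 1.754286 rad = 100.5132°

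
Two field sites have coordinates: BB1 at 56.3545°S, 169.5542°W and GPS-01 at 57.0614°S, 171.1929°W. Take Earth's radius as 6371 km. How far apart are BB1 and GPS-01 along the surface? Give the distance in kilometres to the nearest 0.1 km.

127.2 km

Δφ = -0.7069°,  Δλ = -1.6387°
a = sin²(Δφ/2) + cos φ₁ cos φ₂ sin²(Δλ/2) = 0.000100
c = 2·arcsin(√a) = 0.019966 rad = 1.1440°
d = R·c = 6371 × 0.019966 = 127.2 km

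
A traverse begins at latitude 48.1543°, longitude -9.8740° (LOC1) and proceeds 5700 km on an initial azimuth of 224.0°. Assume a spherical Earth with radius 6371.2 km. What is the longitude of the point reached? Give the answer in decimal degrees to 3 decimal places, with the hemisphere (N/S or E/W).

42.839°W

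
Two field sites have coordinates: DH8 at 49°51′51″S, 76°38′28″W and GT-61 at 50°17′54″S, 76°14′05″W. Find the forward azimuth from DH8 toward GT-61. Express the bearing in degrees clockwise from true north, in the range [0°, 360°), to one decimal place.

DH8: φ = -49.86417°, λ = -76.64111°
GT-61: φ = -50.29833°, λ = -76.23472°
Δλ = 0.4064°
y = sin Δλ · cos φ₂ = 0.004531
x = cos φ₁ sin φ₂ − sin φ₁ cos φ₂ cos Δλ = -0.007590
θ = atan2(y, x) = 149.1648° → 149.1648° (mod 360°)

149.2°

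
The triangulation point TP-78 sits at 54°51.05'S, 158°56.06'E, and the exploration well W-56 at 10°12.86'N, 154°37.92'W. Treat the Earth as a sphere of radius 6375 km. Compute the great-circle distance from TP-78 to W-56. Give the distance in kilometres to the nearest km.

8433 km

TP-78: φ = -54.85083°, λ = +158.93433°
W-56: φ = +10.21433°, λ = -154.63200°
Δφ = 65.0652°,  Δλ = 46.4337°
a = sin²(Δφ/2) + cos φ₁ cos φ₂ sin²(Δλ/2) = 0.377255
c = 2·arcsin(√a) = 1.322771 rad = 75.7892°
d = R·c = 6375 × 1.322771 = 8432.7 km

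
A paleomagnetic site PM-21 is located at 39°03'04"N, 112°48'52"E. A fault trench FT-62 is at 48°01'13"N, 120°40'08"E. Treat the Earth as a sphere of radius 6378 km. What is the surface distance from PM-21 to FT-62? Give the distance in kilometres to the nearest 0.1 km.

1181.2 km

PM-21: φ = +39.05111°, λ = +112.81444°
FT-62: φ = +48.02028°, λ = +120.66889°
Δφ = 8.9692°,  Δλ = 7.8544°
a = sin²(Δφ/2) + cos φ₁ cos φ₂ sin²(Δλ/2) = 0.008550
c = 2·arcsin(√a) = 0.185201 rad = 10.6112°
d = R·c = 6378 × 0.185201 = 1181.2 km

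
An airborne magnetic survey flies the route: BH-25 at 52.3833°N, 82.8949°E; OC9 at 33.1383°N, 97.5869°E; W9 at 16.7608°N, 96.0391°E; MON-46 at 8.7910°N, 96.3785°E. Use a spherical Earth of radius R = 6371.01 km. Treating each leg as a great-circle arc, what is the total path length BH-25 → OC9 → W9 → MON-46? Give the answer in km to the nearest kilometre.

5157 km

BH-25→OC9: c = 0.383378 rad, d = 2442.50 km
OC9→W9: c = 0.286877 rad, d = 1827.70 km
W9→MON-46: c = 0.139219 rad, d = 886.97 km
Total = 2442.50 + 1827.70 + 886.97 = 5157.17 km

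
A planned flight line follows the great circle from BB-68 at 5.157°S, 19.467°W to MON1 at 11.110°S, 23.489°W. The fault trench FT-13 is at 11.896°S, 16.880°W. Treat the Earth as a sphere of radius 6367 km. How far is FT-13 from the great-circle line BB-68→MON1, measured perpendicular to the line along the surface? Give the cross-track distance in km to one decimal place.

648.4 km

δ₁₃ = central angle BB-68→FT-13 = 0.125799 rad  (haversine)
θ₁₃ = bearing BB-68→FT-13 = 159.389°,  θ₁₂ = bearing BB-68→MON1 = 213.514°
dₓₜ = R·arcsin(sin δ₁₃ · sin(θ₁₃ − θ₁₂)) = 6367·arcsin(0.12547·sin(-54.124°)) = -648.422 km
|dₓₜ| = 648.422 km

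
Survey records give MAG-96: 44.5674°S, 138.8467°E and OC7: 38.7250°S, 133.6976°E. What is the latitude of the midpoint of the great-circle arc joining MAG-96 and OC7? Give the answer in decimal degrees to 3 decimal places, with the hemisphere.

Bx = cos φ₂ cos Δλ = 0.777009,  By = cos φ₂ sin Δλ = -0.070017
φₘ = atan2(sin φ₁ + sin φ₂, √((cos φ₁ + Bx)² + By²)) = -41.67488°
λₘ = λ₁ + atan2(By, cos φ₁ + Bx) = 136.15524°

41.675°S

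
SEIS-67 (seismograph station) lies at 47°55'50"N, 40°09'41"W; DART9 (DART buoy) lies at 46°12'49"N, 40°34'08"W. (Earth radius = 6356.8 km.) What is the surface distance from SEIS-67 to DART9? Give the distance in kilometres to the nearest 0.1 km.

193.0 km

SEIS-67: φ = +47.93056°, λ = -40.16139°
DART9: φ = +46.21361°, λ = -40.56889°
Δφ = -1.7169°,  Δλ = -0.4075°
a = sin²(Δφ/2) + cos φ₁ cos φ₂ sin²(Δλ/2) = 0.000230
c = 2·arcsin(√a) = 0.030355 rad = 1.7392°
d = R·c = 6356.8 × 0.030355 = 193.0 km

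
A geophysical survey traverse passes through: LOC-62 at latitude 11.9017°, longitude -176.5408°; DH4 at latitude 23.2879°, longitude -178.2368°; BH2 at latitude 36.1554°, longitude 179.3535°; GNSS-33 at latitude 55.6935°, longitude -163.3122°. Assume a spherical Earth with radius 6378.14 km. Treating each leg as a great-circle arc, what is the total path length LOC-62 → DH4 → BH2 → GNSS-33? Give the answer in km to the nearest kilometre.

LOC-62→DH4: c = 0.200711 rad, d = 1280.16 km
DH4→BH2: c = 0.227506 rad, d = 1451.07 km
BH2→GNSS-33: c = 0.398225 rad, d = 2539.93 km
Total = 1280.16 + 1451.07 + 2539.93 = 5271.17 km

5271 km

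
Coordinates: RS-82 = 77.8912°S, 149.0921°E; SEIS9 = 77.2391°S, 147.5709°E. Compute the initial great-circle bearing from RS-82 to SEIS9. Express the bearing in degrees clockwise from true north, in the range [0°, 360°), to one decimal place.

332.6°

Δλ = -1.5212°
y = sin Δλ · cos φ₂ = -0.005864
x = cos φ₁ sin φ₂ − sin φ₁ cos φ₂ cos Δλ = 0.011305
θ = atan2(y, x) = -27.4153° → 332.5847° (mod 360°)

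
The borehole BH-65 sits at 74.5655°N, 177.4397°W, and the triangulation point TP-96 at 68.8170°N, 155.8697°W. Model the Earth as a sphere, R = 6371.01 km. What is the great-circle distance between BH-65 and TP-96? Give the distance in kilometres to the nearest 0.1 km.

Δφ = -5.7485°,  Δλ = 21.5700°
a = sin²(Δφ/2) + cos φ₁ cos φ₂ sin²(Δλ/2) = 0.005882
c = 2·arcsin(√a) = 0.153536 rad = 8.7970°
d = R·c = 6371.01 × 0.153536 = 978.2 km

978.2 km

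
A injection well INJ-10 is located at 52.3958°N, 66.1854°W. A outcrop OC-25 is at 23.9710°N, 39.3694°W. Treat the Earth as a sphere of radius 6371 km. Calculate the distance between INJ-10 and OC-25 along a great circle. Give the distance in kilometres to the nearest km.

3888 km

Δφ = -28.4248°,  Δλ = 26.8160°
a = sin²(Δφ/2) + cos φ₁ cos φ₂ sin²(Δλ/2) = 0.090259
c = 2·arcsin(√a) = 0.610291 rad = 34.9671°
d = R·c = 6371 × 0.610291 = 3888.2 km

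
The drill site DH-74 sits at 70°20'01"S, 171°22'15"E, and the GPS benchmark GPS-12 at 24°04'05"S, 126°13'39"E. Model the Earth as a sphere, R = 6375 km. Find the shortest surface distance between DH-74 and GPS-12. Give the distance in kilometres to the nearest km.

5905 km

DH-74: φ = -70.33361°, λ = +171.37083°
GPS-12: φ = -24.06806°, λ = +126.22750°
Δφ = 46.2656°,  Δλ = -45.1433°
a = sin²(Δφ/2) + cos φ₁ cos φ₂ sin²(Δλ/2) = 0.199614
c = 2·arcsin(√a) = 0.926331 rad = 53.0749°
d = R·c = 6375 × 0.926331 = 5905.4 km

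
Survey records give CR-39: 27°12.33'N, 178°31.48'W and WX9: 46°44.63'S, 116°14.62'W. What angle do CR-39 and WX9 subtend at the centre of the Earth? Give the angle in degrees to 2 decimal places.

92.84°

CR-39: φ = +27.20550°, λ = -178.52467°
WX9: φ = -46.74383°, λ = -116.24367°
Δφ = -73.9493°,  Δλ = 62.2810°
a = sin²(Δφ/2) + cos φ₁ cos φ₂ sin²(Δλ/2) = 0.524744
c = 2·arcsin(√a) = 1.620304 rad = 92.8366°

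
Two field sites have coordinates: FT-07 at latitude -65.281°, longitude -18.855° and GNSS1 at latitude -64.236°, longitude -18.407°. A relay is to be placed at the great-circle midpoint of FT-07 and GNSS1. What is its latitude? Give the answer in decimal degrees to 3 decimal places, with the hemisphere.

64.759°S

Bx = cos φ₂ cos Δλ = 0.434652,  By = cos φ₂ sin Δλ = 0.003399
φₘ = atan2(sin φ₁ + sin φ₂, √((cos φ₁ + Bx)² + By²)) = -64.75867°
λₘ = λ₁ + atan2(By, cos φ₁ + Bx) = -18.62667°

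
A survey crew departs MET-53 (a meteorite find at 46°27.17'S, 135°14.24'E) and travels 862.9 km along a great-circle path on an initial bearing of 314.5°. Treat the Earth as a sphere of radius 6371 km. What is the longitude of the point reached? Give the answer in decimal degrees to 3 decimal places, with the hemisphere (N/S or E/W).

127.932°E

MET-53: φ = -46.45283°, λ = +135.23733°
δ = d/R = 862.9/6371 = 0.135442 rad
φ₂ = arcsin(sin φ₁ cos δ + cos φ₁ sin δ cos θ)
   = arcsin(-0.72481·0.99084 + 0.68895·0.13503·0.70091) = -40.76556°
λ₂ = λ₁ + atan2(sin θ sin δ cos φ₁, cos δ − sin φ₁ sin φ₂) = 127.93187°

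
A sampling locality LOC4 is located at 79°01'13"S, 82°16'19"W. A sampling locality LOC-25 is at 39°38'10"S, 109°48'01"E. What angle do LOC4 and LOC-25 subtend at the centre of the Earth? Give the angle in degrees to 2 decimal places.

61.13°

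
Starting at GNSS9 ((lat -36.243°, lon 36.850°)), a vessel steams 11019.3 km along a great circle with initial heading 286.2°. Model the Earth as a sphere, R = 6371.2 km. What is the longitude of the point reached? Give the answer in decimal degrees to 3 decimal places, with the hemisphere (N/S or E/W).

51.014°W

δ = d/R = 11019.3/6371.2 = 1.729549 rad
φ₂ = arcsin(sin φ₁ cos δ + cos φ₁ sin δ cos θ)
   = arcsin(-0.59121·-0.15809 + 0.80652·0.98743·0.27899) = 18.39969°
λ₂ = λ₁ + atan2(sin θ sin δ cos φ₁, cos δ − sin φ₁ sin φ₂) = -51.01381°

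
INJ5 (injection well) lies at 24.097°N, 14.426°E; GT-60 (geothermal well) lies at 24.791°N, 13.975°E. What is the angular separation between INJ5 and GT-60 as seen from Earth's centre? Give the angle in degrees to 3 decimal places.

Δφ = 0.6940°,  Δλ = -0.4510°
a = sin²(Δφ/2) + cos φ₁ cos φ₂ sin²(Δλ/2) = 0.000050
c = 2·arcsin(√a) = 0.014074 rad = 0.8064°

0.806°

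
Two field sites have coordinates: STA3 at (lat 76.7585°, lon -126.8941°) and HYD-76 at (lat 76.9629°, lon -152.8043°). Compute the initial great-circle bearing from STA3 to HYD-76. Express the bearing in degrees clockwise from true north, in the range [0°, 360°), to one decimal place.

284.6°

Δλ = -25.9102°
y = sin Δλ · cos φ₂ = -0.098571
x = cos φ₁ sin φ₂ − sin φ₁ cos φ₂ cos Δλ = 0.025640
θ = atan2(y, x) = -75.4194° → 284.5806° (mod 360°)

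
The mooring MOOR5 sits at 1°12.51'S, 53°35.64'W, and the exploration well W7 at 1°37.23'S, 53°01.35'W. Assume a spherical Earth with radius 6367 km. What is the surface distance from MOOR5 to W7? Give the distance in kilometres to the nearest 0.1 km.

78.3 km

MOOR5: φ = -1.20850°, λ = -53.59400°
W7: φ = -1.62050°, λ = -53.02250°
Δφ = -0.4120°,  Δλ = 0.5715°
a = sin²(Δφ/2) + cos φ₁ cos φ₂ sin²(Δλ/2) = 0.000038
c = 2·arcsin(√a) = 0.012294 rad = 0.7044°
d = R·c = 6367 × 0.012294 = 78.3 km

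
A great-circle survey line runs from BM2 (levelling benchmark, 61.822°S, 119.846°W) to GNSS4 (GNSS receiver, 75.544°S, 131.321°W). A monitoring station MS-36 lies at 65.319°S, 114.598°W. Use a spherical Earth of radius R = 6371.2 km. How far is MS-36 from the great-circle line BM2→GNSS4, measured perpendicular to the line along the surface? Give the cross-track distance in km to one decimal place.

318.7 km

δ₁₃ = central angle BM2→MS-36 = 0.073345 rad  (haversine)
θ₁₃ = bearing BM2→MS-36 = 148.587°,  θ₁₂ = bearing BM2→GNSS4 = 191.615°
dₓₜ = R·arcsin(sin δ₁₃ · sin(θ₁₃ − θ₁₂)) = 6371.2·arcsin(0.07328·sin(-43.028°)) = -318.712 km
|dₓₜ| = 318.712 km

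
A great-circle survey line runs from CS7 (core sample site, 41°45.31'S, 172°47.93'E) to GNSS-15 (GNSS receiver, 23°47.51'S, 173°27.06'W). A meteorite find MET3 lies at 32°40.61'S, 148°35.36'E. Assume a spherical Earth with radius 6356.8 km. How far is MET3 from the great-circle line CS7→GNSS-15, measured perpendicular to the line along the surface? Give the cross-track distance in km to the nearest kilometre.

2215 km

CS7: φ = -41.75517°, λ = +172.79883°
GNSS-15: φ = -23.79183°, λ = -173.45100°
MET3: φ = -32.67683°, λ = +148.58933°
δ₁₃ = central angle CS7→MET3 = 0.370218 rad  (haversine)
θ₁₃ = bearing CS7→MET3 = 287.448°,  θ₁₂ = bearing CS7→GNSS-15 = 36.779°
dₓₜ = R·arcsin(sin δ₁₃ · sin(θ₁₃ − θ₁₂)) = 6356.8·arcsin(0.36182·sin(250.669°)) = -2214.874 km
|dₓₜ| = 2214.874 km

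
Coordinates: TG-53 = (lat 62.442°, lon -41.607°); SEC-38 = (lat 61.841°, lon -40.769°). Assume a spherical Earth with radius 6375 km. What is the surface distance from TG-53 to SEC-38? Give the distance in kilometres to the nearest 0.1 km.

79.8 km

Δφ = -0.6010°,  Δλ = 0.8380°
a = sin²(Δφ/2) + cos φ₁ cos φ₂ sin²(Δλ/2) = 0.000039
c = 2·arcsin(√a) = 0.012519 rad = 0.7173°
d = R·c = 6375 × 0.012519 = 79.8 km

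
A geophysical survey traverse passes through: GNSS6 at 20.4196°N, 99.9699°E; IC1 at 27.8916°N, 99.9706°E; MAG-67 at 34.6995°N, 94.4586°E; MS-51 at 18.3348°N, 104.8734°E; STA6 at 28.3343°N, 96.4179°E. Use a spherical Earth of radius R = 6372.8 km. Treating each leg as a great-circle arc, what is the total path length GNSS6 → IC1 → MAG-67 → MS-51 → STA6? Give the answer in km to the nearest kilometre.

5250 km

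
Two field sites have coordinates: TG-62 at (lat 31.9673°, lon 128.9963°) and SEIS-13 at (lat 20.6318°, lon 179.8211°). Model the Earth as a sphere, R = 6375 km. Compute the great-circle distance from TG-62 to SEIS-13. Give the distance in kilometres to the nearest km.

Δφ = -11.3355°,  Δλ = 50.8248°
a = sin²(Δφ/2) + cos φ₁ cos φ₂ sin²(Δλ/2) = 0.155960
c = 2·arcsin(√a) = 0.811957 rad = 46.5217°
d = R·c = 6375 × 0.811957 = 5176.2 km

5176 km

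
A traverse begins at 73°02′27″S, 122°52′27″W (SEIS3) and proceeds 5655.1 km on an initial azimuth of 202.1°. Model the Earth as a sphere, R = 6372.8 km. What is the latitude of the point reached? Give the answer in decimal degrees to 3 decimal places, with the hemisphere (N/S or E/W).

SEIS3: φ = -73.04083°, λ = -122.87417°
δ = d/R = 5655.1/6372.8 = 0.887381 rad
φ₂ = arcsin(sin φ₁ cos δ + cos φ₁ sin δ cos θ)
   = arcsin(-0.95651·0.63145 + 0.29169·0.77542·-0.92653) = -54.44424°
λ₂ = λ₁ + atan2(sin θ sin δ cos φ₁, cos δ − sin φ₁ sin φ₂) = 87.23791°

54.444°S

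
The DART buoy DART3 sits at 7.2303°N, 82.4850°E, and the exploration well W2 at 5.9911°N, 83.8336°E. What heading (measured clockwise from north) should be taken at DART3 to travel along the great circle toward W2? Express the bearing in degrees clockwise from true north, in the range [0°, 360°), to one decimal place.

132.7°

Δλ = 1.3486°
y = sin Δλ · cos φ₂ = 0.023407
x = cos φ₁ sin φ₂ − sin φ₁ cos φ₂ cos Δλ = -0.021592
θ = atan2(y, x) = 132.6902° → 132.6902° (mod 360°)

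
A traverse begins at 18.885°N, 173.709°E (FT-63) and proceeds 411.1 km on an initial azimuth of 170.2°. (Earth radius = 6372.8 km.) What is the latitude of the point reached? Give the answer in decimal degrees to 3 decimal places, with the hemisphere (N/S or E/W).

δ = d/R = 411.1/6372.8 = 0.064509 rad
φ₂ = arcsin(sin φ₁ cos δ + cos φ₁ sin δ cos θ)
   = arcsin(0.32367·0.99792 + 0.94617·0.06446·-0.98541) = 15.24178°
λ₂ = λ₁ + atan2(sin θ sin δ cos φ₁, cos δ − sin φ₁ sin φ₂) = 174.36060°

15.242°N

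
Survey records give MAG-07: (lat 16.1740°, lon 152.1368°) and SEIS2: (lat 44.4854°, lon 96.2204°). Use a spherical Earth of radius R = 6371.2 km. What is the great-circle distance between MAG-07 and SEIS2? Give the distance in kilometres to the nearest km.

Δφ = 28.3114°,  Δλ = -55.9164°
a = sin²(Δφ/2) + cos φ₁ cos φ₂ sin²(Δλ/2) = 0.210413
c = 2·arcsin(√a) = 0.953081 rad = 54.6075°
d = R·c = 6371.2 × 0.953081 = 6072.3 km

6072 km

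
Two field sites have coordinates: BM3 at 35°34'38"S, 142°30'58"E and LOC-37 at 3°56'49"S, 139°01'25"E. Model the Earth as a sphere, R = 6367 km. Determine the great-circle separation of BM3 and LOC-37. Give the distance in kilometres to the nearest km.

3533 km

BM3: φ = -35.57722°, λ = +142.51611°
LOC-37: φ = -3.94694°, λ = +139.02361°
Δφ = 31.6303°,  Δλ = -3.4925°
a = sin²(Δφ/2) + cos φ₁ cos φ₂ sin²(Δλ/2) = 0.075029
c = 2·arcsin(√a) = 0.554919 rad = 31.7945°
d = R·c = 6367 × 0.554919 = 3533.2 km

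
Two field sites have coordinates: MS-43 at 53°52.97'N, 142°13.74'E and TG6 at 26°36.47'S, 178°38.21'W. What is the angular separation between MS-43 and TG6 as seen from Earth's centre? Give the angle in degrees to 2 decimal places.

87.31°

MS-43: φ = +53.88283°, λ = +142.22900°
TG6: φ = -26.60783°, λ = -178.63683°
Δφ = -80.4907°,  Δλ = 39.1342°
a = sin²(Δφ/2) + cos φ₁ cos φ₂ sin²(Δλ/2) = 0.476508
c = 2·arcsin(√a) = 1.523795 rad = 87.3070°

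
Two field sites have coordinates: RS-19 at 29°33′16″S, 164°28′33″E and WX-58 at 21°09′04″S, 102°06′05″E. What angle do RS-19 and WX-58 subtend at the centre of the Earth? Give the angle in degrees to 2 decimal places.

56.35°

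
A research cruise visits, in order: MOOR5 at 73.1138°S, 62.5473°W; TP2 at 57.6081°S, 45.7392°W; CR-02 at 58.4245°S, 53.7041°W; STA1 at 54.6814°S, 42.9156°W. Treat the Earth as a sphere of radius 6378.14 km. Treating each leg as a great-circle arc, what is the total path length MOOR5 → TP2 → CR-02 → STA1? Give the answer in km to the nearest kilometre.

MOOR5→TP2: c = 0.294470 rad, d = 1878.17 km
TP2→CR-02: c = 0.074951 rad, d = 478.05 km
CR-02→STA1: c = 0.122418 rad, d = 780.80 km
Total = 1878.17 + 478.05 + 780.80 = 3137.02 km

3137 km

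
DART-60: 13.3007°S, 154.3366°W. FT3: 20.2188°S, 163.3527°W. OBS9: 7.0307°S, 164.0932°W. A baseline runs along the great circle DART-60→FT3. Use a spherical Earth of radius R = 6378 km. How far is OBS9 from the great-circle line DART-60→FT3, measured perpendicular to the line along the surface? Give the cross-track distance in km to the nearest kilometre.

1214 km

δ₁₃ = central angle DART-60→OBS9 = 0.200090 rad  (haversine)
θ₁₃ = bearing DART-60→OBS9 = 302.199°,  θ₁₂ = bearing DART-60→FT3 = 230.063°
dₓₜ = R·arcsin(sin δ₁₃ · sin(θ₁₃ − θ₁₂)) = 6378·arcsin(0.19876·sin(72.136°)) = 1213.875 km
|dₓₜ| = 1213.875 km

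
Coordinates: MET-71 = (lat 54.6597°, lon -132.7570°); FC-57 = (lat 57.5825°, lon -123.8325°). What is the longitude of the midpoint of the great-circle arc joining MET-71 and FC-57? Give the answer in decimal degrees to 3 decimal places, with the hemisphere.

128.465°W

Bx = cos φ₂ cos Δλ = 0.529595,  By = cos φ₂ sin Δλ = 0.083164
φₘ = atan2(sin φ₁ + sin φ₂, √((cos φ₁ + Bx)² + By²)) = 56.20144°
λₘ = λ₁ + atan2(By, cos φ₁ + Bx) = -128.46464°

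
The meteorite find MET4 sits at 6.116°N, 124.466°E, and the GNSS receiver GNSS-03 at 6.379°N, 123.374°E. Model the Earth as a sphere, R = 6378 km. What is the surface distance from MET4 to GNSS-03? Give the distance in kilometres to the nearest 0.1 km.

124.3 km

Δφ = 0.2630°,  Δλ = -1.0920°
a = sin²(Δφ/2) + cos φ₁ cos φ₂ sin²(Δλ/2) = 0.000095
c = 2·arcsin(√a) = 0.019494 rad = 1.1169°
d = R·c = 6378 × 0.019494 = 124.3 km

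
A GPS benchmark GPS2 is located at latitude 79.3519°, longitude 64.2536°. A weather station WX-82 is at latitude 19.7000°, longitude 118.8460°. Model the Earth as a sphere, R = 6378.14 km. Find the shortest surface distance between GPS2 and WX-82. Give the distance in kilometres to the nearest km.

Δφ = -59.6519°,  Δλ = 54.5924°
a = sin²(Δφ/2) + cos φ₁ cos φ₂ sin²(Δλ/2) = 0.283959
c = 2·arcsin(√a) = 1.123996 rad = 64.4002°
d = R·c = 6378.14 × 1.123996 = 7169.0 km

7169 km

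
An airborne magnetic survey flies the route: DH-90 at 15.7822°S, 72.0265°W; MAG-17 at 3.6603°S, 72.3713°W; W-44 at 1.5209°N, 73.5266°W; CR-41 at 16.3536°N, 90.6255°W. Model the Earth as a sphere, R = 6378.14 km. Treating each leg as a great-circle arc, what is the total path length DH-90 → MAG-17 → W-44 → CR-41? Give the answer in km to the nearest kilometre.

4439 km

DH-90→MAG-17: c = 0.211650 rad, d = 1349.93 km
MAG-17→W-44: c = 0.092648 rad, d = 590.92 km
W-44→CR-41: c = 0.391653 rad, d = 2498.02 km
Total = 1349.93 + 590.92 + 2498.02 = 4438.87 km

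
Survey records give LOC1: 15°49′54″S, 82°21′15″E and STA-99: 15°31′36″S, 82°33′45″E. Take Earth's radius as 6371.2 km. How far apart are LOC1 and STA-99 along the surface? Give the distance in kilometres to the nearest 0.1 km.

LOC1: φ = -15.83167°, λ = +82.35417°
STA-99: φ = -15.52667°, λ = +82.56250°
Δφ = 0.3050°,  Δλ = 0.2083°
a = sin²(Δφ/2) + cos φ₁ cos φ₂ sin²(Δλ/2) = 0.000010
c = 2·arcsin(√a) = 0.006371 rad = 0.3650°
d = R·c = 6371.2 × 0.006371 = 40.6 km

40.6 km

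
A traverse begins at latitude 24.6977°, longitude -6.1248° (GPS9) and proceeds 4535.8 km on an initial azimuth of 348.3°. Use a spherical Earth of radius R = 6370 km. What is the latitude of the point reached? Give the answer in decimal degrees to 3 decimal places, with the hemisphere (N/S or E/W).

63.844°N

δ = d/R = 4535.8/6370 = 0.712057 rad
φ₂ = arcsin(sin φ₁ cos δ + cos φ₁ sin δ cos θ)
   = arcsin(0.41783·0.75702 + 0.90852·0.65339·0.97922) = 63.84374°
λ₂ = λ₁ + atan2(sin θ sin δ cos φ₁, cos δ − sin φ₁ sin φ₂) = -23.61692°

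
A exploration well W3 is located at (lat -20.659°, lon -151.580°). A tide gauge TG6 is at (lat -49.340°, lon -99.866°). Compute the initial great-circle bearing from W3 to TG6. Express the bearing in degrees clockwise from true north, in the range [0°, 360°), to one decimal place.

Δλ = 51.7140°
y = sin Δλ · cos φ₂ = 0.511435
x = cos φ₁ sin φ₂ − sin φ₁ cos φ₂ cos Δλ = -0.567381
θ = atan2(y, x) = 137.9686° → 137.9686° (mod 360°)

138.0°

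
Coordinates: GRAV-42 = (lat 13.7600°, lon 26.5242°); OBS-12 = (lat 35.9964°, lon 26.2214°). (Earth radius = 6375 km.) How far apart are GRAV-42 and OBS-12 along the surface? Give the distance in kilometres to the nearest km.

2474 km

Δφ = 22.2364°,  Δλ = -0.3028°
a = sin²(Δφ/2) + cos φ₁ cos φ₂ sin²(Δλ/2) = 0.037190
c = 2·arcsin(√a) = 0.388127 rad = 22.2381°
d = R·c = 6375 × 0.388127 = 2474.3 km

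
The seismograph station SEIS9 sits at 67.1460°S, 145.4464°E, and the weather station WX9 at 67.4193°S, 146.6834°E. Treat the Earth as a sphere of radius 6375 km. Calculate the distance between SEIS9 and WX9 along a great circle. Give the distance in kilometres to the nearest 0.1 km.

61.2 km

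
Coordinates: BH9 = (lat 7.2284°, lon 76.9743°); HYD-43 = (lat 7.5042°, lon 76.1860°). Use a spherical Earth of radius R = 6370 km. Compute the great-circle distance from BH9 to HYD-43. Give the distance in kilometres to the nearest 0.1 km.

Δφ = 0.2758°,  Δλ = -0.7883°
a = sin²(Δφ/2) + cos φ₁ cos φ₂ sin²(Δλ/2) = 0.000052
c = 2·arcsin(√a) = 0.014469 rad = 0.8290°
d = R·c = 6370 × 0.014469 = 92.2 km

92.2 km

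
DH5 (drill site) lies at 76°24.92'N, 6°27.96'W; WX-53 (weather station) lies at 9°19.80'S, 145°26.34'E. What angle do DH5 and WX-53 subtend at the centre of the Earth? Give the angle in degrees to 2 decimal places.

111.23°

DH5: φ = +76.41533°, λ = -6.46600°
WX-53: φ = -9.33000°, λ = +145.43900°
Δφ = -85.7453°,  Δλ = 151.9050°
a = sin²(Δφ/2) + cos φ₁ cos φ₂ sin²(Δλ/2) = 0.681025
c = 2·arcsin(√a) = 1.941262 rad = 111.2261°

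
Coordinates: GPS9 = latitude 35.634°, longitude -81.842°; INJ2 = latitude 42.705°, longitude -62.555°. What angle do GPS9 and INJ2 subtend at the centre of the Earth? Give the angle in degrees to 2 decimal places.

Δφ = 7.0710°,  Δλ = 19.2870°
a = sin²(Δφ/2) + cos φ₁ cos φ₂ sin²(Δλ/2) = 0.020563
c = 2·arcsin(√a) = 0.287789 rad = 16.4891°

16.49°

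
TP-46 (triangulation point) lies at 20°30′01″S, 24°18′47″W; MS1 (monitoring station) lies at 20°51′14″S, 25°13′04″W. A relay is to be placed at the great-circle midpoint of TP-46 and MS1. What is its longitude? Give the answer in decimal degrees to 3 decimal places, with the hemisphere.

24.765°W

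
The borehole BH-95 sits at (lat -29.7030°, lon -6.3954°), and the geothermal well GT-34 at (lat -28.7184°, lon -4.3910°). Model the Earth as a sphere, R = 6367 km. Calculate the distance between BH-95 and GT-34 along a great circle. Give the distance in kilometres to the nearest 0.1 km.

223.1 km

Δφ = 0.9846°,  Δλ = 2.0044°
a = sin²(Δφ/2) + cos φ₁ cos φ₂ sin²(Δλ/2) = 0.000307
c = 2·arcsin(√a) = 0.035037 rad = 2.0075°
d = R·c = 6367 × 0.035037 = 223.1 km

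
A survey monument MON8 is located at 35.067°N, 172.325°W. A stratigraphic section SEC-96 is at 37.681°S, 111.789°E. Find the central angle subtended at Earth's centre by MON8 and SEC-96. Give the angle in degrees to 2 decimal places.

101.14°

Δφ = -72.7480°,  Δλ = -75.8860°
a = sin²(Δφ/2) + cos φ₁ cos φ₂ sin²(Δλ/2) = 0.596616
c = 2·arcsin(√a) = 1.765252 rad = 101.1415°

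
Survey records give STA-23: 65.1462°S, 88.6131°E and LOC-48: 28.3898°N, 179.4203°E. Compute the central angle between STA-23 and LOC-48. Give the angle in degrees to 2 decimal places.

115.89°

Δφ = 93.5360°,  Δλ = 90.8072°
a = sin²(Δφ/2) + cos φ₁ cos φ₂ sin²(Δλ/2) = 0.718320
c = 2·arcsin(√a) = 2.022657 rad = 115.8897°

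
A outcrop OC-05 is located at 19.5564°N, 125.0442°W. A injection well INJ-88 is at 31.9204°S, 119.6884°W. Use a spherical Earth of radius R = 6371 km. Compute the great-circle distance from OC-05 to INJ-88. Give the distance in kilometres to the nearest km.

Δφ = -51.4768°,  Δλ = 5.3558°
a = sin²(Δφ/2) + cos φ₁ cos φ₂ sin²(Δλ/2) = 0.190330
c = 2·arcsin(√a) = 0.902895 rad = 51.7321°
d = R·c = 6371 × 0.902895 = 5752.3 km

5752 km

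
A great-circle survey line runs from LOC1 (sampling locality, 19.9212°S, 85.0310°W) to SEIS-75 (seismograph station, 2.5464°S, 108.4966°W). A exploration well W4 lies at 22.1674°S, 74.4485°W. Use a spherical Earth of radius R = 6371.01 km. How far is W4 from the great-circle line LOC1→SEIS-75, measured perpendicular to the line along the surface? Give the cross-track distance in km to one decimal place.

δ₁₃ = central angle LOC1→W4 = 0.176736 rad  (haversine)
θ₁₃ = bearing LOC1→W4 = 104.682°,  θ₁₂ = bearing LOC1→SEIS-75 = 304.212°
dₓₜ = R·arcsin(sin δ₁₃ · sin(θ₁₃ − θ₁₂)) = 6371.01·arcsin(0.17582·sin(-199.530°)) = 374.685 km
|dₓₜ| = 374.685 km

374.7 km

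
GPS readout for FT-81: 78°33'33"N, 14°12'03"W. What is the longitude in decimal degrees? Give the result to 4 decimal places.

14.2008°W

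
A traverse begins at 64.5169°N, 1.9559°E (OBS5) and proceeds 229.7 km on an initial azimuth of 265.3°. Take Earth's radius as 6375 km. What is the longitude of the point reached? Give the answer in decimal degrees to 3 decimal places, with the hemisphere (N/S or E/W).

2.788°W

δ = d/R = 229.7/6375 = 0.036031 rad
φ₂ = arcsin(sin φ₁ cos δ + cos φ₁ sin δ cos θ)
   = arcsin(0.90271·0.99935 + 0.43024·0.03602·-0.08194) = 64.27086°
λ₂ = λ₁ + atan2(sin θ sin δ cos φ₁, cos δ − sin φ₁ sin φ₂) = -2.78800°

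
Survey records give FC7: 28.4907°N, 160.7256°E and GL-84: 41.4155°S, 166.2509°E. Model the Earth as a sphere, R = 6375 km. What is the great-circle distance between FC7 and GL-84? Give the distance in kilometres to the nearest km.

Δφ = -69.9062°,  Δλ = 5.5253°
a = sin²(Δφ/2) + cos φ₁ cos φ₂ sin²(Δλ/2) = 0.329752
c = 2·arcsin(√a) = 1.223352 rad = 70.0929°
d = R·c = 6375 × 1.223352 = 7798.9 km

7799 km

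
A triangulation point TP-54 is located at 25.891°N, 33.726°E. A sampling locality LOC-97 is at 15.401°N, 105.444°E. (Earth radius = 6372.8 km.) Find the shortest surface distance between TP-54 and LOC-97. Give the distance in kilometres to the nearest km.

7471 km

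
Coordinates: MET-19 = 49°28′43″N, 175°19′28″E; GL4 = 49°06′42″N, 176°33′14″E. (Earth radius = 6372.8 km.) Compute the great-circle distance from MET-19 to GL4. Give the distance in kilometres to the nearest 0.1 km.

MET-19: φ = +49.47861°, λ = +175.32444°
GL4: φ = +49.11167°, λ = +176.55389°
Δφ = -0.3669°,  Δλ = 1.2294°
a = sin²(Δφ/2) + cos φ₁ cos φ₂ sin²(Δλ/2) = 0.000059
c = 2·arcsin(√a) = 0.015390 rad = 0.8818°
d = R·c = 6372.8 × 0.015390 = 98.1 km

98.1 km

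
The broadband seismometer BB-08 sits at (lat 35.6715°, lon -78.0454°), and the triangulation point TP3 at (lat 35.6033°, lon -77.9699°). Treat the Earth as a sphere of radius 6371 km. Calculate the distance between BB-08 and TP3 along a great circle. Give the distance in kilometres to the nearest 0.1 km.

Δφ = -0.0682°,  Δλ = 0.0755°
a = sin²(Δφ/2) + cos φ₁ cos φ₂ sin²(Δλ/2) = 0.000001
c = 2·arcsin(√a) = 0.001601 rad = 0.0917°
d = R·c = 6371 × 0.001601 = 10.2 km

10.2 km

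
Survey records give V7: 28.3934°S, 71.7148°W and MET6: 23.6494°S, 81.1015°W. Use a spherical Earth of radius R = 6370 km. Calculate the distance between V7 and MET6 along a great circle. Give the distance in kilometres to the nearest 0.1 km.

1075.4 km

Δφ = 4.7440°,  Δλ = -9.3867°
a = sin²(Δφ/2) + cos φ₁ cos φ₂ sin²(Δλ/2) = 0.007108
c = 2·arcsin(√a) = 0.168817 rad = 9.6725°
d = R·c = 6370 × 0.168817 = 1075.4 km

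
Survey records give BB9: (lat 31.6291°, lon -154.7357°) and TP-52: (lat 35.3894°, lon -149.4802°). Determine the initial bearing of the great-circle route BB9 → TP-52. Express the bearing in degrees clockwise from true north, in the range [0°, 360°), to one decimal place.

Δλ = 5.2555°
y = sin Δλ · cos φ₂ = 0.074673
x = cos φ₁ sin φ₂ − sin φ₁ cos φ₂ cos Δλ = 0.067380
θ = atan2(y, x) = 47.9392° → 47.9392° (mod 360°)

47.9°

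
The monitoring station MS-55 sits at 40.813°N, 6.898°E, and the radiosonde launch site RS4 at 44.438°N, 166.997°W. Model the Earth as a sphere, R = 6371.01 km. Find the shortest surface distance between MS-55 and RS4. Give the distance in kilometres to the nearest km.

Δφ = 3.6250°,  Δλ = -173.8950°
a = sin²(Δφ/2) + cos φ₁ cos φ₂ sin²(Δλ/2) = 0.539863
c = 2·arcsin(√a) = 1.650607 rad = 94.5728°
d = R·c = 6371.01 × 1.650607 = 10516.0 km

10516 km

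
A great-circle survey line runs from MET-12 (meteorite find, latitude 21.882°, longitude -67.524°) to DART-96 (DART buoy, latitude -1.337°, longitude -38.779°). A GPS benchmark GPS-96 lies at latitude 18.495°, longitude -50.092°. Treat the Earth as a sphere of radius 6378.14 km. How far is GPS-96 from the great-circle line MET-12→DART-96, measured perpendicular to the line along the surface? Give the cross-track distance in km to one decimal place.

δ₁₃ = central angle MET-12→GPS-96 = 0.291421 rad  (haversine)
θ₁₃ = bearing MET-12→GPS-96 = 98.577°,  θ₁₂ = bearing MET-12→DART-96 = 125.924°
dₓₜ = R·arcsin(sin δ₁₃ · sin(θ₁₃ − θ₁₂)) = 6378.14·arcsin(0.28731·sin(-27.347°)) = -844.294 km
|dₓₜ| = 844.294 km

844.3 km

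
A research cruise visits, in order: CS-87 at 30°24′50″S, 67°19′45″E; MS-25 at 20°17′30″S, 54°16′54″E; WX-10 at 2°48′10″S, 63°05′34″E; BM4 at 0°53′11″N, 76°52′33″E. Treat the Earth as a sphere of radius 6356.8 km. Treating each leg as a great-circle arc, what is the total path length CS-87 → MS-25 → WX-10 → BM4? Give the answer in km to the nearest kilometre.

CS-87: φ = -30.41389°, λ = +67.32917°
MS-25: φ = -20.29167°, λ = +54.28167°
WX-10: φ = -2.80278°, λ = +63.09278°
BM4: φ = +0.88639°, λ = +76.87583°
CS-87→MS-25: c = 0.270817 rad, d = 1721.53 km
MS-25→WX-10: c = 0.340105 rad, d = 2161.98 km
WX-10→BM4: c = 0.248955 rad, d = 1582.56 km
Total = 1721.53 + 2161.98 + 1582.56 = 5466.07 km

5466 km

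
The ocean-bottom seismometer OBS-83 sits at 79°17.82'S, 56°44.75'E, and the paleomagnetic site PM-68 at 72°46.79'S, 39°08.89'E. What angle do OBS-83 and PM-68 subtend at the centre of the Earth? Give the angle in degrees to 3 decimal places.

7.708°

OBS-83: φ = -79.29700°, λ = +56.74583°
PM-68: φ = -72.77983°, λ = +39.14817°
Δφ = 6.5172°,  Δλ = -17.5977°
a = sin²(Δφ/2) + cos φ₁ cos φ₂ sin²(Δλ/2) = 0.004518
c = 2·arcsin(√a) = 0.134526 rad = 7.7078°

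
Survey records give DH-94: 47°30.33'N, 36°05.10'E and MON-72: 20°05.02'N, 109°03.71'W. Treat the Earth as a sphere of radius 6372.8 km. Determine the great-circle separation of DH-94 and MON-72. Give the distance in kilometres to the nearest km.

DH-94: φ = +47.50550°, λ = +36.08500°
MON-72: φ = +20.08367°, λ = -109.06183°
Δφ = -27.4218°,  Δλ = -145.1468°
a = sin²(Δφ/2) + cos φ₁ cos φ₂ sin²(Δλ/2) = 0.633719
c = 2·arcsin(√a) = 1.841530 rad = 105.5119°
d = R·c = 6372.8 × 1.841530 = 11735.7 km

11736 km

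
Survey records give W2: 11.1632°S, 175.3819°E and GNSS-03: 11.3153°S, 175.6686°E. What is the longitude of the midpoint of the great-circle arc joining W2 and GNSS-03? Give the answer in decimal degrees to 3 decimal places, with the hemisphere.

175.525°E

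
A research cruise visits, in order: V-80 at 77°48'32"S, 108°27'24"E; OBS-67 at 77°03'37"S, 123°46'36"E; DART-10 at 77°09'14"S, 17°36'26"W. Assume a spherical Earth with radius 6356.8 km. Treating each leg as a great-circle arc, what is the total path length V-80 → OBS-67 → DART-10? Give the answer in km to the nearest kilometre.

3075 km

V-80: φ = -77.80889°, λ = +108.45667°
OBS-67: φ = -77.06028°, λ = +123.77667°
DART-10: φ = -77.15389°, λ = -17.60722°
V-80→OBS-67: c = 0.059434 rad, d = 377.81 km
OBS-67→DART-10: c = 0.424336 rad, d = 2697.42 km
Total = 377.81 + 2697.42 = 3075.23 km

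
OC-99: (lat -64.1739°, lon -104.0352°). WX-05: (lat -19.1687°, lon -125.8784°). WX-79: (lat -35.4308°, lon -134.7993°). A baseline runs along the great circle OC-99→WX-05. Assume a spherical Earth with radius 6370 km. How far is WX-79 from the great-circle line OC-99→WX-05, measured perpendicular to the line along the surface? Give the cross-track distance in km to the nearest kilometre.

1190 km

δ₁₃ = central angle OC-99→WX-79 = 0.597341 rad  (haversine)
θ₁₃ = bearing OC-99→WX-79 = 312.182°,  θ₁₂ = bearing OC-99→WX-05 = 331.458°
dₓₜ = R·arcsin(sin δ₁₃ · sin(θ₁₃ − θ₁₂)) = 6370·arcsin(0.56245·sin(-19.276°)) = -1189.634 km
|dₓₜ| = 1189.634 km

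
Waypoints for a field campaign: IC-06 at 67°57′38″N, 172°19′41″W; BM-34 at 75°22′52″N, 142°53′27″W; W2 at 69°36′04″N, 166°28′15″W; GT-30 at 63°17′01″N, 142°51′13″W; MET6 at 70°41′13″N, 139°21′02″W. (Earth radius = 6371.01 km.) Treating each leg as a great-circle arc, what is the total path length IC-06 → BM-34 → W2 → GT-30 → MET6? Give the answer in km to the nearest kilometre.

4388 km

IC-06: φ = +67.96056°, λ = -172.32806°
BM-34: φ = +75.38111°, λ = -142.89083°
W2: φ = +69.60111°, λ = -166.47083°
GT-30: φ = +63.28361°, λ = -142.85361°
MET6: φ = +70.68694°, λ = -139.35056°
IC-06→BM-34: c = 0.203339 rad, d = 1295.48 km
BM-34→W2: c = 0.157831 rad, d = 1005.54 km
W2→GT-30: c = 0.196261 rad, d = 1250.38 km
GT-30→MET6: c = 0.131351 rad, d = 836.84 km
Total = 1295.48 + 1005.54 + 1250.38 + 836.84 = 4388.24 km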